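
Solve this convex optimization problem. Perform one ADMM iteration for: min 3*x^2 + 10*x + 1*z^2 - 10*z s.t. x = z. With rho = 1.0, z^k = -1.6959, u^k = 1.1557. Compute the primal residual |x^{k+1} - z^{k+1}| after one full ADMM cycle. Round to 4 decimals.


ADMM iteration with rho = 1.0, z^k = -1.6959, u^k = 1.1557
Step 1: x-update.
Minimize 3*x^2 + 10*x + (1.0/2)*(x + 1.6959 + 1.1557)^2
FOC: (2*3 + 1.0)*x = -10 + 1.0*(-1.6959 - 1.1557)
x^{k+1} = -1.8359
Step 2: z-update.
Minimize 1*z^2 - 10*z + (1.0/2)*(-1.8359 - z + 1.1557)^2
FOC: (2*1 + 1.0)*z = 10 + 1.0*(-1.8359 + 1.1557)
z^{k+1} = 3.1066
Step 3: u-update.
u^{k+1} = 1.1557 - 1.8359 - 3.1066 = -3.7868
Step 4: Primal residual = |-1.8359 - 3.1066| = 4.9425


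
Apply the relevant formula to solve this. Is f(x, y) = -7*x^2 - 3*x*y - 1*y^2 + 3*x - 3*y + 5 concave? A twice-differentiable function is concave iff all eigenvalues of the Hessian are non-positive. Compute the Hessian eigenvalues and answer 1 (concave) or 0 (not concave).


The Hessian of f(x,y) = -7*x^2 - 3*x*y - 1*y^2 + 3*x - 3*y + 5 is:
H = [[-14, -3], [-3, -2]]
Trace = -14 - 2 = -16
Determinant = -14*-2 - (-3)^2 = 19
Discriminant = (-16)^2 - 4*19 = 180.0
Eigenvalues: lambda_1 = -14.7082, lambda_2 = -1.2918
The function is concave.

1


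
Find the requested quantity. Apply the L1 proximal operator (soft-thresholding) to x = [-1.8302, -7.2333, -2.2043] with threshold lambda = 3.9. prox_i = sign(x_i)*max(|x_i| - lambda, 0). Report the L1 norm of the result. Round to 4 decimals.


Soft-thresholding with lambda = 3.9:
prox(-1.8302) = sign(-1.8302)*max(|-1.8302| - 3.9, 0) = 0.0
prox(-7.2333) = sign(-7.2333)*max(|-7.2333| - 3.9, 0) = -3.3333
prox(-2.2043) = sign(-2.2043)*max(|-2.2043| - 3.9, 0) = 0.0
prox(x) = [0.0, -3.3333, 0.0]
||prox(x)||_1 = 0.0 + 3.3333 + 0.0 = 3.3333


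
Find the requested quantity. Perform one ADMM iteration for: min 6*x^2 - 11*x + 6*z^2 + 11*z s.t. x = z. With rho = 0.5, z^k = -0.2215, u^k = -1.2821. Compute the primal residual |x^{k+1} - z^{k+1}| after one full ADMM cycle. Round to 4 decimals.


ADMM iteration with rho = 0.5, z^k = -0.2215, u^k = -1.2821
Step 1: x-update.
Minimize 6*x^2 - 11*x + (0.5/2)*(x + 0.2215 - 1.2821)^2
FOC: (2*6 + 0.5)*x = 11 + 0.5*(-0.2215 + 1.2821)
x^{k+1} = 0.9224
Step 2: z-update.
Minimize 6*z^2 + 11*z + (0.5/2)*(0.9224 - z - 1.2821)^2
FOC: (2*6 + 0.5)*z = -11 + 0.5*(0.9224 - 1.2821)
z^{k+1} = -0.8944
Step 3: u-update.
u^{k+1} = -1.2821 + 0.9224 + 0.8944 = 0.5347
Step 4: Primal residual = |0.9224 + 0.8944| = 1.8168


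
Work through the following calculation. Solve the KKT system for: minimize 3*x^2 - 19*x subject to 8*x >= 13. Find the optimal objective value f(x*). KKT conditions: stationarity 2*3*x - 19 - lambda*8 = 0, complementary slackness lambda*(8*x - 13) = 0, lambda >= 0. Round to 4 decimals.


Step 1: Try lambda = 0 (constraint inactive).
Stationarity: 2*3*x - 19 = 0
x* = 19/(2*3) = 19/6 = 3.1667 (rounded; the exact value 19/6 is used below)
Check constraint: 8*3.1667 = 25.3336 >= 13 -- satisfied.
Step 2: Compute optimal value.
f(x*) = 3*(19/6)^2 - 19*(19/6) = -30.0833


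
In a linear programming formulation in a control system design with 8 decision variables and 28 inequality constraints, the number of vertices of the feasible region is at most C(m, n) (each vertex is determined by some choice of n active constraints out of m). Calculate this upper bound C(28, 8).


Each vertex corresponds to some choice of n active constraints out of m, so the number of vertices is at most C(m, n) = m! / (n!(m-n)!).
m = 28, n = 8
Numerator: 28 * 27 * 26 * 25 * 24 * 23 * 22 * 21
Denominator: 8! = 40320
C(28, 8) = 3108105


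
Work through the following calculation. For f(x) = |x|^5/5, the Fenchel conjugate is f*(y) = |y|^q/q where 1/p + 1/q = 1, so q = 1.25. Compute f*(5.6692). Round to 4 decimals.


The conjugate exponent q satisfies 1/p + 1/q = 1.
p = 5, so q = 5/(5 - 1) = 1.25
|y|^q = 5.6692^1.25 = 8.7479
f*(5.6692) = 8.7479 / 1.25 = 6.9983


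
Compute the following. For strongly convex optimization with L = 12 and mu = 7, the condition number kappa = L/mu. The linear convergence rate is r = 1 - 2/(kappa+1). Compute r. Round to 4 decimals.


Step 1: Compute the condition number.
kappa = L/mu = 12/7 = 1.7143
Step 2: Compute the convergence rate.
r = 1 - 2/(kappa + 1) = 1 - 2*mu/(L + mu) = (L - mu)/(L + mu) = 5/19 = 0.2632


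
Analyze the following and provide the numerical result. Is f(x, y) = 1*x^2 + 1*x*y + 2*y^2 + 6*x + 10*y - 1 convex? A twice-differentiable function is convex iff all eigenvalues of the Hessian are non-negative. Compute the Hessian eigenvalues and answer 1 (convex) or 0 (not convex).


The Hessian of f(x,y) = 1*x^2 + 1*x*y + 2*y^2 + 6*x + 10*y - 1 is:
H = [[2, 1], [1, 4]]
Trace = 2 + 4 = 6
Determinant = 2*4 - (1)^2 = 7
Discriminant = (6)^2 - 4*7 = 8.0
Eigenvalues: lambda_1 = 1.5858, lambda_2 = 4.4142
The function is convex.

1


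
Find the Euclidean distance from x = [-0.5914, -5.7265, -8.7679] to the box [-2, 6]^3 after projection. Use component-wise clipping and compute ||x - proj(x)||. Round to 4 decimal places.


Project each component onto [-2, 6].
clip(-0.5914) = -0.5914, clip(-5.7265) = -2.0, clip(-8.7679) = -2.0
Projection = [-0.5914, -2.0, -2.0]
Squared diffs: [0.0, 13.8868, 45.8045]
Distance = sqrt(59.6913) = 7.726


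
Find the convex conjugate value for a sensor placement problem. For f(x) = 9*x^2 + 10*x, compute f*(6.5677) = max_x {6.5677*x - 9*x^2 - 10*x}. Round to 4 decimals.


f*(y) = sup_x {y*x - a*x^2 - b*x} = sup_x {(y-b)*x - a*x^2}
FOC: (y - b) - 2a*x = 0 => x* = (y - b)/(2a)
x* = (6.5677 - 10)/(2*9) = -0.1907
f*(6.5677) = (y-b)^2/(4a) = (6.5677 - 10)^2/(4*9)
= 11.7807/36 = 0.3272


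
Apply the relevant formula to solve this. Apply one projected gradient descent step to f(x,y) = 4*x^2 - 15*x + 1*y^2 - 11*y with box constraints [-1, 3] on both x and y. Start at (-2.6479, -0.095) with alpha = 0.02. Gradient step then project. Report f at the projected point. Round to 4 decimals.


Step 1: Compute gradient at (-2.6479, -0.095).
grad_x = 2*4*-2.6479 - 15 = -36.1832
grad_y = 2*1*-0.095 - 11 = -11.19
Step 2: Gradient step.
x_raw = -2.6479 - 0.02*-36.1832 = -1.9242
y_raw = -0.095 - 0.02*-11.19 = 0.1288
Step 3: Project onto [-1, 3].
x_proj = clip(-1.9242) = -1.0
y_proj = clip(0.1288) = 0.1288
Step 4: Evaluate f.
f(-1.0, 0.1288) = 17.5998


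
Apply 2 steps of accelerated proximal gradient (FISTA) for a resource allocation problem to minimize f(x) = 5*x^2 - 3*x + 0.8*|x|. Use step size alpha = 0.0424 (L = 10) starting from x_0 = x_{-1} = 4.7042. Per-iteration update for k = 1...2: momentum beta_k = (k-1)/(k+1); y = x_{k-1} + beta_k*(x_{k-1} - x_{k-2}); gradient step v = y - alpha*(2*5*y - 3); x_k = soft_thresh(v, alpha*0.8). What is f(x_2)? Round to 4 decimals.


FISTA on f(x) = 5*x^2 - 3*x + 0.8*|x|
L = 10, alpha = 0.0424
Iteration 1: beta = 0.0, y = 4.7042 + 0.0*(4.7042 - 4.7042) = 4.7042
  grad(y) = 44.042, v = y - alpha*grad = 2.8368
  prox(v) = soft_thresh(2.8368, 0.0339) = 2.8029
Iteration 2: beta = 0.3333, y = 2.8029 + 0.3333*(2.8029 - 4.7042) = 2.1691
  grad(y) = 18.6913, v = y - alpha*grad = 1.3766
  prox(v) = soft_thresh(1.3766, 0.0339) = 1.3427
f(x_2) = 5*1.3427^2 - 3*1.3427 + 0.8*|1.3427| = 6.0603


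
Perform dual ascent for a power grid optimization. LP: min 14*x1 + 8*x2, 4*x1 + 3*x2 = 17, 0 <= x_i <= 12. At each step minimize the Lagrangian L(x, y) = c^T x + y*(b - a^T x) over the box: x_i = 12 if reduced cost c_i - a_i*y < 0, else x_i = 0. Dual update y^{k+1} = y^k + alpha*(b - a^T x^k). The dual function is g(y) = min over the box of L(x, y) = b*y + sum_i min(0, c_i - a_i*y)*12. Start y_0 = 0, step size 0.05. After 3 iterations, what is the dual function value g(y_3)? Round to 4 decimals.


Dual ascent for LP: min 14*x1 + 8*x2, 4*x1 + 3*x2 = 17, 0 <= x_i <= 12
Step 1: y^k = 0.0, reduced costs: (14.0, 8.0)
  x^k = (0.0, 0.0), subgradient = b - a^T x = 17.0
  y^{k+1} = 0.0 + 0.05*17.0 = 0.85
Step 2: y^k = 0.85, reduced costs: (10.6, 5.45)
  x^k = (0.0, 0.0), subgradient = b - a^T x = 17.0
  y^{k+1} = 0.85 + 0.05*17.0 = 1.7
Step 3: y^k = 1.7, reduced costs: (7.2, 2.9)
  x^k = (0.0, 0.0), subgradient = b - a^T x = 17.0
  y^{k+1} = 1.7 + 0.05*17.0 = 2.55
Dual objective at y_3 = 2.55: reduced costs (3.8, 0.35), box minimizer x = (0.0, 0.0)
g(y_3) = b*y + (c1 - a1*y)*x1 + (c2 - a2*y)*x2 = 17*2.55 + 3.8*0.0 + 0.35*0.0 = 43.35 + 0.0 + 0.0 = 43.35


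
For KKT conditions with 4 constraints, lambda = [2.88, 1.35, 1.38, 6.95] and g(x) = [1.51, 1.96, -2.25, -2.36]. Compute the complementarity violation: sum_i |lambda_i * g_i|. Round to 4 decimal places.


KKT complementary slackness check:
lambda_1 * g_1 = 2.88 * 1.51 = 4.3488
lambda_2 * g_2 = 1.35 * 1.96 = 2.646
lambda_3 * g_3 = 1.38 * -2.25 = -3.105
lambda_4 * g_4 = 6.95 * -2.36 = -16.402
Total violation = 4.3488 + 2.646 + 3.105 + 16.402 = 26.5018


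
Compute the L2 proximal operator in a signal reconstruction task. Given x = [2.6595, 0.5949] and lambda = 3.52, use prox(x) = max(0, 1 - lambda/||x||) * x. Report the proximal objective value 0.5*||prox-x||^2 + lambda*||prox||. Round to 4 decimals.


Step 1: Compute ||x||.
||x|| = 2.7252
Step 2: Compute scaling factor.
scale = max(0, 1 - 3.52/2.7252) = 0.0
Step 3: prox(x) = [0.0, 0.0]
||prox(x)|| = 0.0
Step 4: Proximal objective.
0.5*||prox-x||^2 = 3.7134
lambda*||prox|| = 0.0
Total = 3.7134


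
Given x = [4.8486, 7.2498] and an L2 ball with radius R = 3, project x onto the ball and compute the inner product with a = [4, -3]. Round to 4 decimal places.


Step 1: Compute ||x|| (intermediates to 6 decimals).
||x|| = sqrt(4.8486^2 + 7.2498^2) = 8.721727
Step 2: Project.
Since ||x|| > R, scale = R/||x|| = 3/8.721727 = 0.343969, proj(x) = scale * x
proj(x) = [1.667768, 2.493706]
Step 3: Dot product.
a^T * proj(x) = 4*1.667768 - 3*2.493706 = -0.81


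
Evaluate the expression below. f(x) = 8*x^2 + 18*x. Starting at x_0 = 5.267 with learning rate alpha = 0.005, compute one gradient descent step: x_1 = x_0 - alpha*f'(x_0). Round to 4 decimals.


We compute the gradient at x_0 and apply the update.
f'(x) = 16*x + 18
f'(5.267) = 16*5.267 + 18 = 102.272
x_1 = 5.267 - 0.005*102.272 = 4.7556


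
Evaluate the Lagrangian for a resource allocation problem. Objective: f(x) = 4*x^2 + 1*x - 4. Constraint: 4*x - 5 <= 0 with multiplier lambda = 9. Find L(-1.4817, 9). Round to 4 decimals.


Step 1: Evaluate f(x).
f(-1.4817) = 4*(-1.4817)^2 + 1*(-1.4817) - 4 = 3.3
Step 2: Evaluate g(x).
g(-1.4817) = 4*-1.4817 - 5 = -10.9268
Step 3: Compute Lagrangian.
L = 3.3 + 9*-10.9268 = -95.0412


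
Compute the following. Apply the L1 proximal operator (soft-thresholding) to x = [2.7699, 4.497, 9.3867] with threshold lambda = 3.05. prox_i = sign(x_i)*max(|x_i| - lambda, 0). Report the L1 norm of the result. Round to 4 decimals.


Soft-thresholding with lambda = 3.05:
prox(2.7699) = sign(2.7699)*max(|2.7699| - 3.05, 0) = 0.0
prox(4.497) = sign(4.497)*max(|4.497| - 3.05, 0) = 1.447
prox(9.3867) = sign(9.3867)*max(|9.3867| - 3.05, 0) = 6.3367
prox(x) = [0.0, 1.447, 6.3367]
||prox(x)||_1 = 0.0 + 1.447 + 6.3367 = 7.7837


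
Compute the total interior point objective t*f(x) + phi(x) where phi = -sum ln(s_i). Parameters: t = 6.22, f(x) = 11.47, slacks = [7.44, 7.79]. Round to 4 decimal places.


Step 1: Compute log-barrier.
ln values: [2.0069, 2.0528]
phi = -(2.0069 + 2.0528) = -4.0597
Step 2: Compute augmented objective.
t*f(x) = 6.22*11.47 = 71.3434
Total = 71.3434 - 4.0597 = 67.2837


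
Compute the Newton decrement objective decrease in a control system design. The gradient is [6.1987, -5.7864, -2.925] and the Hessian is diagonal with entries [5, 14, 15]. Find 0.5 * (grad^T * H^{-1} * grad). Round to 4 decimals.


Step 1: H is diagonal, so H^(-1) * g = [1.2397, -0.4133, -0.195].
Step 2: g^T H^(-1) g = sum_i g_i^2 / H_ii
  = (6.1987)^2/5 + (-5.7864)^2/14 + (-2.925)^2/15
  = 7.6848 + 2.3916 + 0.5704 = 10.6468
Step 3: Objective decrease = 0.5 * g^T H^(-1) g = 5.3234


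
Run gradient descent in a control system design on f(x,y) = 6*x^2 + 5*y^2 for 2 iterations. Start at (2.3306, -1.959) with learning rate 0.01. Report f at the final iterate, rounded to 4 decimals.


Gradient descent on f(x,y) = 6*x^2 + 5*y^2.
Starting point: (2.3306, -1.959), alpha = 0.01
Step 1: grad_x = 2*6*2.3306 = 27.9672, grad_y = 2*5*-1.959 = -19.59
  x_1 = 2.3306 - 0.01*27.9672 = 2.0509
  y_1 = -1.959 - 0.01*-19.59 = -1.7631
Step 2: grad_x = 2*6*2.0509 = 24.6111, grad_y = 2*5*-1.7631 = -17.631
  x_2 = 2.0509 - 0.01*24.6111 = 1.8048
  y_2 = -1.7631 - 0.01*-17.631 = -1.5868
f(1.8048, -1.5868) = 6*1.8048^2 + 5*(-1.5868)^2 = 32.1337


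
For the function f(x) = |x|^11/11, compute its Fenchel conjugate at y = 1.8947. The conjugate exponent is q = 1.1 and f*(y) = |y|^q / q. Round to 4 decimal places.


The conjugate exponent q satisfies 1/p + 1/q = 1.
p = 11, so q = 11/(11 - 1) = 1.1
|y|^q = 1.8947^1.1 = 2.0197
f*(1.8947) = 2.0197 / 1.1 = 1.8361


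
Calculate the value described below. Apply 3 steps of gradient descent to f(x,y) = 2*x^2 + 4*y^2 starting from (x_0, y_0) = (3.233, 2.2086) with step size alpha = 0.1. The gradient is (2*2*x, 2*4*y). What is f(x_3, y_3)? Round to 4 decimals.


Gradient descent on f(x,y) = 2*x^2 + 4*y^2.
Starting point: (3.233, 2.2086), alpha = 0.1
Step 1: grad_x = 2*2*3.233 = 12.932, grad_y = 2*4*2.2086 = 17.6688
  x_1 = 3.233 - 0.1*12.932 = 1.9398
  y_1 = 2.2086 - 0.1*17.6688 = 0.4417
Step 2: grad_x = 2*2*1.9398 = 7.7592, grad_y = 2*4*0.4417 = 3.5338
  x_2 = 1.9398 - 0.1*7.7592 = 1.1639
  y_2 = 0.4417 - 0.1*3.5338 = 0.0883
Step 3: grad_x = 2*2*1.1639 = 4.6555, grad_y = 2*4*0.0883 = 0.7068
  x_3 = 1.1639 - 0.1*4.6555 = 0.6983
  y_3 = 0.0883 - 0.1*0.7068 = 0.0177
f(0.6983, 0.0177) = 2*0.6983^2 + 4*0.0177^2 = 0.9766


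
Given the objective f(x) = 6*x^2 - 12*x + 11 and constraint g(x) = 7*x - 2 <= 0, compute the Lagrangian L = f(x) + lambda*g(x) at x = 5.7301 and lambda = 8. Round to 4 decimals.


Step 1: Evaluate f(x).
f(5.7301) = 6*5.7301^2 - 12*5.7301 + 11 = 139.2431
Step 2: Evaluate g(x).
g(5.7301) = 7*5.7301 - 2 = 38.1107
Step 3: Compute Lagrangian.
L = 139.2431 + 8*38.1107 = 444.1287


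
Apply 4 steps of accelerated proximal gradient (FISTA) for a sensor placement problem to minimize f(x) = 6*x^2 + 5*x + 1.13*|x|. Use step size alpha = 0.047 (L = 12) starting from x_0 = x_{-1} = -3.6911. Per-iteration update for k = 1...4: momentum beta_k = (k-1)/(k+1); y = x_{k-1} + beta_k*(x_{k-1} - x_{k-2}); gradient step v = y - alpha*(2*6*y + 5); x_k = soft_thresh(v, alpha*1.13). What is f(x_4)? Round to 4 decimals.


FISTA on f(x) = 6*x^2 + 5*x + 1.13*|x|
L = 12, alpha = 0.047
Iteration 1: beta = 0.0, y = -3.6911 + 0.0*(-3.6911 + 3.6911) = -3.6911
  grad(y) = -39.2932, v = y - alpha*grad = -1.8443
  prox(v) = soft_thresh(-1.8443, 0.0531) = -1.7912
Iteration 2: beta = 0.3333, y = -1.7912 + 0.3333*(-1.7912 + 3.6911) = -1.1579
  grad(y) = -8.895, v = y - alpha*grad = -0.7398
  prox(v) = soft_thresh(-0.7398, 0.0531) = -0.6867
Iteration 3: beta = 0.5, y = -0.6867 + 0.5*(-0.6867 + 1.7912) = -0.1345
  grad(y) = 3.3859, v = y - alpha*grad = -0.2936
  prox(v) = soft_thresh(-0.2936, 0.0531) = -0.2405
Iteration 4: beta = 0.6, y = -0.2405 + 0.6*(-0.2405 + 0.6867) = 0.0272
  grad(y) = 5.3263, v = y - alpha*grad = -0.2231
  prox(v) = soft_thresh(-0.2231, 0.0531) = -0.17
f(x_4) = 6*(-0.17)^2 + 5*(-0.17) + 1.13*|-0.17| = -0.4846


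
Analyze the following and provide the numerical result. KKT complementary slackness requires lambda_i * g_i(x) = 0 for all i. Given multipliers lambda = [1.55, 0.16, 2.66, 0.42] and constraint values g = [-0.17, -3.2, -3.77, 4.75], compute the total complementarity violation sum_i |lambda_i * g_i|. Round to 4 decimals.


KKT complementary slackness check:
lambda_1 * g_1 = 1.55 * -0.17 = -0.2635
lambda_2 * g_2 = 0.16 * -3.2 = -0.512
lambda_3 * g_3 = 2.66 * -3.77 = -10.0282
lambda_4 * g_4 = 0.42 * 4.75 = 1.995
Total violation = 0.2635 + 0.512 + 10.0282 + 1.995 = 12.7987


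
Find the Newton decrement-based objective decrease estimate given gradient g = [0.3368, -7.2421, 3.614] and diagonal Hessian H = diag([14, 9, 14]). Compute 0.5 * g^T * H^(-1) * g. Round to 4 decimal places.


Step 1: H is diagonal, so H^(-1) * g = [0.0241, -0.8047, 0.2581].
Step 2: g^T H^(-1) g = sum_i g_i^2 / H_ii
  = (0.3368)^2/14 + (-7.2421)^2/9 + (3.614)^2/14
  = 0.0081 + 5.8276 + 0.9329 = 6.7686
Step 3: Objective decrease = 0.5 * g^T H^(-1) g = 3.3843


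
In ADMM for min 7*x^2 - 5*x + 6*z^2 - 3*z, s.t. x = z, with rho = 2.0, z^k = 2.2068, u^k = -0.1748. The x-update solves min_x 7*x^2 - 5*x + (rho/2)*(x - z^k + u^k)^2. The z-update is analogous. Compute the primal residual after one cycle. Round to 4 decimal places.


ADMM iteration with rho = 2.0, z^k = 2.2068, u^k = -0.1748
Step 1: x-update.
Minimize 7*x^2 - 5*x + (2.0/2)*(x - 2.2068 - 0.1748)^2
FOC: (2*7 + 2.0)*x = 5 + 2.0*(2.2068 + 0.1748)
x^{k+1} = 0.6102
Step 2: z-update.
Minimize 6*z^2 - 3*z + (2.0/2)*(0.6102 - z - 0.1748)^2
FOC: (2*6 + 2.0)*z = 3 + 2.0*(0.6102 - 0.1748)
z^{k+1} = 0.2765
Step 3: u-update.
u^{k+1} = -0.1748 + 0.6102 - 0.2765 = 0.1589
Step 4: Primal residual = |0.6102 - 0.2765| = 0.3337


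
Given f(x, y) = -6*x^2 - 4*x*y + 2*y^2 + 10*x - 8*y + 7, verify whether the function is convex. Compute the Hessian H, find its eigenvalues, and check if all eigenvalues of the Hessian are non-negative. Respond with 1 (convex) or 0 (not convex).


The Hessian of f(x,y) = -6*x^2 - 4*x*y + 2*y^2 + 10*x - 8*y + 7 is:
H = [[-12, -4], [-4, 4]]
Trace = -12 + 4 = -8
Determinant = -12*4 - (-4)^2 = -64
Discriminant = (-8)^2 - 4*-64 = 320.0
Eigenvalues: lambda_1 = -12.9443, lambda_2 = 4.9443
The function is not convex.

0


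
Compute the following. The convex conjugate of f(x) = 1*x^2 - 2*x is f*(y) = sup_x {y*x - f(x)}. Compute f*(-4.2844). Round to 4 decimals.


f*(y) = sup_x {y*x - a*x^2 - b*x} = sup_x {(y-b)*x - a*x^2}
FOC: (y - b) - 2a*x = 0 => x* = (y - b)/(2a)
x* = (-4.2844 + 2)/(2*1) = -1.1422
f*(-4.2844) = (y-b)^2/(4a) = (-4.2844 + 2)^2/(4*1)
= 5.2185/4 = 1.3046


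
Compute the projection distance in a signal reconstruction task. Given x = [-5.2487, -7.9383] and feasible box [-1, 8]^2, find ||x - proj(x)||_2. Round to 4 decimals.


Project each component onto [-1, 8].
clip(-5.2487) = -1.0, clip(-7.9383) = -1.0
Projection = [-1.0, -1.0]
Squared diffs: [18.0515, 48.14]
Distance = sqrt(66.1915) = 8.1358


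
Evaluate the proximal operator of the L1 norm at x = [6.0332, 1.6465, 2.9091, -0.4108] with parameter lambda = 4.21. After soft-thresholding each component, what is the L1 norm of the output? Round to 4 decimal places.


Soft-thresholding with lambda = 4.21:
prox(6.0332) = sign(6.0332)*max(|6.0332| - 4.21, 0) = 1.8232
prox(1.6465) = sign(1.6465)*max(|1.6465| - 4.21, 0) = 0.0
prox(2.9091) = sign(2.9091)*max(|2.9091| - 4.21, 0) = 0.0
prox(-0.4108) = sign(-0.4108)*max(|-0.4108| - 4.21, 0) = 0.0
prox(x) = [1.8232, 0.0, 0.0, 0.0]
||prox(x)||_1 = 1.8232 + 0.0 + 0.0 + 0.0 = 1.8232


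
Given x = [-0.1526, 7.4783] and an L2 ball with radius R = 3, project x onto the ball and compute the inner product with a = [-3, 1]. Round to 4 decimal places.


Step 1: Compute ||x|| (intermediates to 6 decimals).
||x|| = sqrt((-0.1526)^2 + 7.4783^2) = 7.479857
Step 2: Project.
Since ||x|| > R, scale = R/||x|| = 3/7.479857 = 0.401077, proj(x) = scale * x
proj(x) = [-0.061204, 2.999374]
Step 3: Dot product.
a^T * proj(x) = -3*(-0.061204) + 1*2.999374 = 3.183


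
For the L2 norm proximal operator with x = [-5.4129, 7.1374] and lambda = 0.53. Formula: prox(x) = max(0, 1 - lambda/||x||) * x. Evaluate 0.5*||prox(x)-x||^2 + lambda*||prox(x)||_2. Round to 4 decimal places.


Step 1: Compute ||x||.
||x|| = 8.9578
Step 2: Compute scaling factor.
scale = max(0, 1 - 0.53/8.9578) = 0.9408
Step 3: prox(x) = [-5.0926, 6.7151]
||prox(x)|| = 8.4278
Step 4: Proximal objective.
0.5*||prox-x||^2 = 0.1405
lambda*||prox|| = 4.4667
Total = 4.6072


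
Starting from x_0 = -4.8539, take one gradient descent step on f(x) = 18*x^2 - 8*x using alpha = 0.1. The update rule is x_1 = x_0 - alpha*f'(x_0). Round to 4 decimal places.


We compute the gradient at x_0 and apply the update.
f'(x) = 36*x - 8
f'(-4.8539) = 36*-4.8539 - 8 = -182.7404
x_1 = -4.8539 - 0.1*-182.7404 = 13.4201


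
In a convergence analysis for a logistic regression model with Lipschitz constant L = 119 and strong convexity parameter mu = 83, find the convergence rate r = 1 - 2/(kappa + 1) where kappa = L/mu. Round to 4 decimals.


Step 1: Compute the condition number.
kappa = L/mu = 119/83 = 1.4337
Step 2: Compute the convergence rate.
r = 1 - 2/(kappa + 1) = 1 - 2*mu/(L + mu) = (L - mu)/(L + mu) = 36/202 = 0.1782


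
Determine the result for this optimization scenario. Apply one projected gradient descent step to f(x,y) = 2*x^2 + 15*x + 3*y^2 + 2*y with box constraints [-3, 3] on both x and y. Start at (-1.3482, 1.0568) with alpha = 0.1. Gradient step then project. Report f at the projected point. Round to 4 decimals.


Step 1: Compute gradient at (-1.3482, 1.0568).
grad_x = 2*2*-1.3482 + 15 = 9.6072
grad_y = 2*3*1.0568 + 2 = 8.3408
Step 2: Gradient step.
x_raw = -1.3482 - 0.1*9.6072 = -2.3089
y_raw = 1.0568 - 0.1*8.3408 = 0.2227
Step 3: Project onto [-3, 3].
x_proj = clip(-2.3089) = -2.3089
y_proj = clip(0.2227) = 0.2227
Step 4: Evaluate f.
f(-2.3089, 0.2227) = -23.3773


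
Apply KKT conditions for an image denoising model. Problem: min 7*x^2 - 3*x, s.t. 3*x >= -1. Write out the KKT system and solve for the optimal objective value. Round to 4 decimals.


Step 1: Try lambda = 0 (constraint inactive).
Stationarity: 2*7*x - 3 = 0
x* = 3/(2*7) = 3/14 = 0.2143 (rounded; the exact value 3/14 is used below)
Check constraint: 3*0.2143 = 0.6429 >= -1 -- satisfied.
Step 2: Compute optimal value.
f(x*) = 7*(3/14)^2 - 3*(3/14) = -0.3214


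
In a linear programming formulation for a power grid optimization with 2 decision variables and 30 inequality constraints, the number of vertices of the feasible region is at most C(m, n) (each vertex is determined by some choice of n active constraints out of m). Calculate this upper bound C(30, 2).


Each vertex corresponds to some choice of n active constraints out of m, so the number of vertices is at most C(m, n) = m! / (n!(m-n)!).
m = 30, n = 2
Numerator: 30 * 29
Denominator: 2! = 2
C(30, 2) = 435


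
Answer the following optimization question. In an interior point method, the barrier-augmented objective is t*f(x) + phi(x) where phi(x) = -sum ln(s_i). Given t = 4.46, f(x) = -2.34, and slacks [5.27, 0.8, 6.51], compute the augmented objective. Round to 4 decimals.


Step 1: Compute log-barrier.
ln values: [1.662, -0.2231, 1.8733]
phi = -(1.662 - 0.2231 + 1.8733) = -3.3122
Step 2: Compute augmented objective.
t*f(x) = 4.46*-2.34 = -10.4364
Total = -10.4364 - 3.3122 = -13.7486


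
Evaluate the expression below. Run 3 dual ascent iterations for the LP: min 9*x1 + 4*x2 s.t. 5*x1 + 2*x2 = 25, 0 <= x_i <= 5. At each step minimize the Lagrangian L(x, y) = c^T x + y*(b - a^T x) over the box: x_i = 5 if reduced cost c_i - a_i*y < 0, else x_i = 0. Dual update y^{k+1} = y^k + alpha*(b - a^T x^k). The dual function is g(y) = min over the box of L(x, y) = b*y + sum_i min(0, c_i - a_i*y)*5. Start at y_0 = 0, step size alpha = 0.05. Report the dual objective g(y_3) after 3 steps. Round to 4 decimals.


Dual ascent for LP: min 9*x1 + 4*x2, 5*x1 + 2*x2 = 25, 0 <= x_i <= 5
Step 1: y^k = 0.0, reduced costs: (9.0, 4.0)
  x^k = (0.0, 0.0), subgradient = b - a^T x = 25.0
  y^{k+1} = 0.0 + 0.05*25.0 = 1.25
Step 2: y^k = 1.25, reduced costs: (2.75, 1.5)
  x^k = (0.0, 0.0), subgradient = b - a^T x = 25.0
  y^{k+1} = 1.25 + 0.05*25.0 = 2.5
Step 3: y^k = 2.5, reduced costs: (-3.5, -1.0)
  x^k = (5.0, 5.0), subgradient = b - a^T x = -10.0
  y^{k+1} = 2.5 + 0.05*-10.0 = 2.0
Dual objective at y_3 = 2.0: reduced costs (-1.0, 0.0), box minimizer x = (5.0, 0.0)
g(y_3) = b*y + (c1 - a1*y)*x1 + (c2 - a2*y)*x2 = 25*2.0 + (-1.0)*5.0 + 0.0*0.0 = 50.0 - 5.0 + 0.0 = 45.0


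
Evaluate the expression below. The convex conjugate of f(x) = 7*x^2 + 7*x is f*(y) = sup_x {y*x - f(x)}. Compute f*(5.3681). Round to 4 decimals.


f*(y) = sup_x {y*x - a*x^2 - b*x} = sup_x {(y-b)*x - a*x^2}
FOC: (y - b) - 2a*x = 0 => x* = (y - b)/(2a)
x* = (5.3681 - 7)/(2*7) = -0.1166
f*(5.3681) = (y-b)^2/(4a) = (5.3681 - 7)^2/(4*7)
= 2.6631/28 = 0.0951


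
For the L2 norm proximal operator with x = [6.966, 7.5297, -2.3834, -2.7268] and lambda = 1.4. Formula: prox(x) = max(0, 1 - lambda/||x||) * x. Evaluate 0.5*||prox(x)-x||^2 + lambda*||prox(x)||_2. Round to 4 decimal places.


Step 1: Compute ||x||.
||x|| = 10.8783
Step 2: Compute scaling factor.
scale = max(0, 1 - 1.4/10.8783) = 0.8713
Step 3: prox(x) = [6.0695, 6.5607, -2.0767, -2.3759]
||prox(x)|| = 9.4783
Step 4: Proximal objective.
0.5*||prox-x||^2 = 0.98
lambda*||prox|| = 13.2696
Total = 14.2496


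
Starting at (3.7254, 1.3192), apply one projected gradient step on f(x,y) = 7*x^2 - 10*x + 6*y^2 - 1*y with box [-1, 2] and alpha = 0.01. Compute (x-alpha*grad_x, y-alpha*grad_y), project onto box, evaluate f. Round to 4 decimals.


Step 1: Compute gradient at (3.7254, 1.3192).
grad_x = 2*7*3.7254 - 10 = 42.1556
grad_y = 2*6*1.3192 - 1 = 14.8304
Step 2: Gradient step.
x_raw = 3.7254 - 0.01*42.1556 = 3.3038
y_raw = 1.3192 - 0.01*14.8304 = 1.1709
Step 3: Project onto [-1, 2].
x_proj = clip(3.3038) = 2.0
y_proj = clip(1.1709) = 1.1709
Step 4: Evaluate f.
f(2.0, 1.1709) = 15.0551


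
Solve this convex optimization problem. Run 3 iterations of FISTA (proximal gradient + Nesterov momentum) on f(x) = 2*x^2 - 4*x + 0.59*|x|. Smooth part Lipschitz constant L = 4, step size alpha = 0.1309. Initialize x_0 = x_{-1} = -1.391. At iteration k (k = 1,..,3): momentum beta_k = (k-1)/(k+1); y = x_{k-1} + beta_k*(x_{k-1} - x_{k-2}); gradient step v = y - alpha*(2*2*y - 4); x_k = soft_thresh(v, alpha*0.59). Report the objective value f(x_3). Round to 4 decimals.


FISTA on f(x) = 2*x^2 - 4*x + 0.59*|x|
L = 4, alpha = 0.1309
Iteration 1: beta = 0.0, y = -1.391 + 0.0*(-1.391 + 1.391) = -1.391
  grad(y) = -9.564, v = y - alpha*grad = -0.1391
  prox(v) = soft_thresh(-0.1391, 0.0772) = -0.0618
Iteration 2: beta = 0.3333, y = -0.0618 + 0.3333*(-0.0618 + 1.391) = 0.3812
  grad(y) = -2.4752, v = y - alpha*grad = 0.7052
  prox(v) = soft_thresh(0.7052, 0.0772) = 0.628
Iteration 3: beta = 0.5, y = 0.628 + 0.5*(0.628 + 0.0618) = 0.9729
  grad(y) = -0.1084, v = y - alpha*grad = 0.9871
  prox(v) = soft_thresh(0.9871, 0.0772) = 0.9099
f(x_3) = 2*0.9099^2 - 4*0.9099 + 0.59*|0.9099| = -1.4469


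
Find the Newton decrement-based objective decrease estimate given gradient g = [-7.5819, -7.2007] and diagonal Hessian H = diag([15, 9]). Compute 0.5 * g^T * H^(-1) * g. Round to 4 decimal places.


Step 1: H is diagonal, so H^(-1) * g = [-0.5055, -0.8001].
Step 2: g^T H^(-1) g = sum_i g_i^2 / H_ii
  = (-7.5819)^2/15 + (-7.2007)^2/9
  = 3.8323 + 5.7611 = 9.5935
Step 3: Objective decrease = 0.5 * g^T H^(-1) g = 4.7967


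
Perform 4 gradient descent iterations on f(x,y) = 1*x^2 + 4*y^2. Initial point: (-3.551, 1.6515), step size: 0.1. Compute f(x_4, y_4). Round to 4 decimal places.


Gradient descent on f(x,y) = 1*x^2 + 4*y^2.
Starting point: (-3.551, 1.6515), alpha = 0.1
Step 1: grad_x = 2*1*-3.551 = -7.102, grad_y = 2*4*1.6515 = 13.212
  x_1 = -3.551 - 0.1*-7.102 = -2.8408
  y_1 = 1.6515 - 0.1*13.212 = 0.3303
Step 2: grad_x = 2*1*-2.8408 = -5.6816, grad_y = 2*4*0.3303 = 2.6424
  x_2 = -2.8408 - 0.1*-5.6816 = -2.2726
  y_2 = 0.3303 - 0.1*2.6424 = 0.0661
Step 3: grad_x = 2*1*-2.2726 = -4.5453, grad_y = 2*4*0.0661 = 0.5285
  x_3 = -2.2726 - 0.1*-4.5453 = -1.8181
  y_3 = 0.0661 - 0.1*0.5285 = 0.0132
Step 4: grad_x = 2*1*-1.8181 = -3.6362, grad_y = 2*4*0.0132 = 0.1057
  x_4 = -1.8181 - 0.1*-3.6362 = -1.4545
  y_4 = 0.0132 - 0.1*0.1057 = 0.0026
f(-1.4545, 0.0026) = 1*(-1.4545)^2 + 4*0.0026^2 = 2.1156


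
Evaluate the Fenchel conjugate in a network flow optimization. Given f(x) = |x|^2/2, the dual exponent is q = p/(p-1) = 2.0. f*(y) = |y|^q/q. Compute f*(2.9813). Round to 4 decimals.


The conjugate exponent q satisfies 1/p + 1/q = 1.
p = 2, so q = 2/(2 - 1) = 2.0
|y|^q = 2.9813^2.0 = 8.8881
f*(2.9813) = 8.8881 / 2.0 = 4.4441


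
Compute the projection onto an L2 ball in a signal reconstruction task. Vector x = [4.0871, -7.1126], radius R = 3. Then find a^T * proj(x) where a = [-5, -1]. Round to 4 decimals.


Step 1: Compute ||x|| (intermediates to 6 decimals).
||x|| = sqrt(4.0871^2 + (-7.1126)^2) = 8.203259
Step 2: Project.
Since ||x|| > R, scale = R/||x|| = 3/8.203259 = 0.365708, proj(x) = scale * x
proj(x) = [1.494685, -2.601135]
Step 3: Dot product.
a^T * proj(x) = -5*1.494685 - 1*(-2.601135) = -4.8723


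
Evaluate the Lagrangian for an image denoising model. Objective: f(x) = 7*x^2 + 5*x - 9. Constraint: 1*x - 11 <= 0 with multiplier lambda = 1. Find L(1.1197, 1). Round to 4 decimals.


Step 1: Evaluate f(x).
f(1.1197) = 7*1.1197^2 + 5*1.1197 - 9 = 5.3746
Step 2: Evaluate g(x).
g(1.1197) = 1*1.1197 - 11 = -9.8803
Step 3: Compute Lagrangian.
L = 5.3746 + 1*-9.8803 = -4.5057


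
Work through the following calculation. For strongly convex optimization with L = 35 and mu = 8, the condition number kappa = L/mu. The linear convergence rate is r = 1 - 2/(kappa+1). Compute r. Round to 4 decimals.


Step 1: Compute the condition number.
kappa = L/mu = 35/8 = 4.375
Step 2: Compute the convergence rate.
r = 1 - 2/(kappa + 1) = 1 - 2*mu/(L + mu) = (L - mu)/(L + mu) = 27/43 = 0.6279


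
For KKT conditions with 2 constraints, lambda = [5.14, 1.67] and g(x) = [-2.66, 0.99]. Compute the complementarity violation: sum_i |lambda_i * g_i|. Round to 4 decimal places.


KKT complementary slackness check:
lambda_1 * g_1 = 5.14 * -2.66 = -13.6724
lambda_2 * g_2 = 1.67 * 0.99 = 1.6533
Total violation = 13.6724 + 1.6533 = 15.3257


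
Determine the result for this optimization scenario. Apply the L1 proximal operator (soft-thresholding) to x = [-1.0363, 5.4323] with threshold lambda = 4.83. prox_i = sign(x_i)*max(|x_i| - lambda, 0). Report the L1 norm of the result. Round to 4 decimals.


Soft-thresholding with lambda = 4.83:
prox(-1.0363) = sign(-1.0363)*max(|-1.0363| - 4.83, 0) = 0.0
prox(5.4323) = sign(5.4323)*max(|5.4323| - 4.83, 0) = 0.6023
prox(x) = [0.0, 0.6023]
||prox(x)||_1 = 0.0 + 0.6023 = 0.6023


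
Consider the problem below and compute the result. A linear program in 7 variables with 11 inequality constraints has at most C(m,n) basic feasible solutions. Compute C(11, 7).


Each vertex corresponds to some choice of n active constraints out of m, so the number of vertices is at most C(m, n) = m! / (n!(m-n)!).
m = 11, n = 7
Numerator: 11 * 10 * 9 * 8 * 7 * 6 * 5
Denominator: 7! = 5040
C(11, 7) = 330


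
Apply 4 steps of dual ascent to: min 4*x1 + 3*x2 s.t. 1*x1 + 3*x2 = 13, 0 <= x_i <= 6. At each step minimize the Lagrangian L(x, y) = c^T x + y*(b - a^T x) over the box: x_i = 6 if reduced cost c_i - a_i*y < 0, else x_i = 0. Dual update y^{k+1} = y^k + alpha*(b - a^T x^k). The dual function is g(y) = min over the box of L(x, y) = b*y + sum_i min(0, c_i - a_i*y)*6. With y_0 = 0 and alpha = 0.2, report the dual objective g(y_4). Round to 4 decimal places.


Dual ascent for LP: min 4*x1 + 3*x2, 1*x1 + 3*x2 = 13, 0 <= x_i <= 6
Step 1: y^k = 0.0, reduced costs: (4.0, 3.0)
  x^k = (0.0, 0.0), subgradient = b - a^T x = 13.0
  y^{k+1} = 0.0 + 0.2*13.0 = 2.6
Step 2: y^k = 2.6, reduced costs: (1.4, -4.8)
  x^k = (0.0, 6.0), subgradient = b - a^T x = -5.0
  y^{k+1} = 2.6 + 0.2*-5.0 = 1.6
Step 3: y^k = 1.6, reduced costs: (2.4, -1.8)
  x^k = (0.0, 6.0), subgradient = b - a^T x = -5.0
  y^{k+1} = 1.6 + 0.2*-5.0 = 0.6
Step 4: y^k = 0.6, reduced costs: (3.4, 1.2)
  x^k = (0.0, 0.0), subgradient = b - a^T x = 13.0
  y^{k+1} = 0.6 + 0.2*13.0 = 3.2
Dual objective at y_4 = 3.2: reduced costs (0.8, -6.6), box minimizer x = (0.0, 6.0)
g(y_4) = b*y + (c1 - a1*y)*x1 + (c2 - a2*y)*x2 = 13*3.2 + 0.8*0.0 + (-6.6)*6.0 = 41.6 + 0.0 - 39.6 = 2.0


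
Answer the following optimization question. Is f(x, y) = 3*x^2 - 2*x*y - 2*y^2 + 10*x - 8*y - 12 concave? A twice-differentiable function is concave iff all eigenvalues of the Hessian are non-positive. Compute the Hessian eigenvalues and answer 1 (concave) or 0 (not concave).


The Hessian of f(x,y) = 3*x^2 - 2*x*y - 2*y^2 + 10*x - 8*y - 12 is:
H = [[6, -2], [-2, -4]]
Trace = 6 - 4 = 2
Determinant = 6*-4 - (-2)^2 = -28
Discriminant = (2)^2 - 4*-28 = 116.0
Eigenvalues: lambda_1 = -4.3852, lambda_2 = 6.3852
The function is not concave.

0


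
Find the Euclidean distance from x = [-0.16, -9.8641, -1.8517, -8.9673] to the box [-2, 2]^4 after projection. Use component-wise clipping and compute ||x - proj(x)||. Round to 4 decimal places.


Project each component onto [-2, 2].
clip(-0.16) = -0.16, clip(-9.8641) = -2.0, clip(-1.8517) = -1.8517, clip(-8.9673) = -2.0
Projection = [-0.16, -2.0, -1.8517, -2.0]
Squared diffs: [0.0, 61.8441, 0.0, 48.5433]
Distance = sqrt(110.3874) = 10.5065


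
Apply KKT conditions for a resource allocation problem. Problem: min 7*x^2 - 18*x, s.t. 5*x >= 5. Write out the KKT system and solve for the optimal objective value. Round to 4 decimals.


Step 1: Try lambda = 0 (constraint inactive).
Stationarity: 2*7*x - 18 = 0
x* = 18/(2*7) = 9/7 = 1.2857 (rounded; the exact value 9/7 is used below)
Check constraint: 5*1.2857 = 6.4285 >= 5 -- satisfied.
Step 2: Compute optimal value.
f(x*) = 7*(9/7)^2 - 18*(9/7) = -11.5714


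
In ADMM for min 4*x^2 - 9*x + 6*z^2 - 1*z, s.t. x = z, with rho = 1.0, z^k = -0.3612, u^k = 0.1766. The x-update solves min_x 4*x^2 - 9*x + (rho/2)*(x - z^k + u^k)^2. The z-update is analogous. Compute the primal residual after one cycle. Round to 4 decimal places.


ADMM iteration with rho = 1.0, z^k = -0.3612, u^k = 0.1766
Step 1: x-update.
Minimize 4*x^2 - 9*x + (1.0/2)*(x + 0.3612 + 0.1766)^2
FOC: (2*4 + 1.0)*x = 9 + 1.0*(-0.3612 - 0.1766)
x^{k+1} = 0.9402
Step 2: z-update.
Minimize 6*z^2 - 1*z + (1.0/2)*(0.9402 - z + 0.1766)^2
FOC: (2*6 + 1.0)*z = 1 + 1.0*(0.9402 + 0.1766)
z^{k+1} = 0.1628
Step 3: u-update.
u^{k+1} = 0.1766 + 0.9402 - 0.1628 = 0.954
Step 4: Primal residual = |0.9402 - 0.1628| = 0.7774


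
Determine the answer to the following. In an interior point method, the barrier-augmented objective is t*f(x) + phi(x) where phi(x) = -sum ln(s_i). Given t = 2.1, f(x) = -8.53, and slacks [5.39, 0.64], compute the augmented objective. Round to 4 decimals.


Step 1: Compute log-barrier.
ln values: [1.6845, -0.4463]
phi = -(1.6845 - 0.4463) = -1.2383
Step 2: Compute augmented objective.
t*f(x) = 2.1*-8.53 = -17.913
Total = -17.913 - 1.2383 = -19.1513


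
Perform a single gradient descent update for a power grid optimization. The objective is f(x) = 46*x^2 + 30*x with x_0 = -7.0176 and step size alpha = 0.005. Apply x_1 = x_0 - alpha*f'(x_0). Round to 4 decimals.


We compute the gradient at x_0 and apply the update.
f'(x) = 92*x + 30
f'(-7.0176) = 92*-7.0176 + 30 = -615.6192
x_1 = -7.0176 - 0.005*-615.6192 = -3.9395


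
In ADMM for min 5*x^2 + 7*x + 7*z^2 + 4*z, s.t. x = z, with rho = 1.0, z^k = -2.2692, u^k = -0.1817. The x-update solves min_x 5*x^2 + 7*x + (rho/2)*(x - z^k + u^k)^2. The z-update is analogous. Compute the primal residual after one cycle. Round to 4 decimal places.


ADMM iteration with rho = 1.0, z^k = -2.2692, u^k = -0.1817
Step 1: x-update.
Minimize 5*x^2 + 7*x + (1.0/2)*(x + 2.2692 - 0.1817)^2
FOC: (2*5 + 1.0)*x = -7 + 1.0*(-2.2692 + 0.1817)
x^{k+1} = -0.8261
Step 2: z-update.
Minimize 7*z^2 + 4*z + (1.0/2)*(-0.8261 - z - 0.1817)^2
FOC: (2*7 + 1.0)*z = -4 + 1.0*(-0.8261 - 0.1817)
z^{k+1} = -0.3339
Step 3: u-update.
u^{k+1} = -0.1817 - 0.8261 + 0.3339 = -0.674
Step 4: Primal residual = |-0.8261 + 0.3339| = 0.4923


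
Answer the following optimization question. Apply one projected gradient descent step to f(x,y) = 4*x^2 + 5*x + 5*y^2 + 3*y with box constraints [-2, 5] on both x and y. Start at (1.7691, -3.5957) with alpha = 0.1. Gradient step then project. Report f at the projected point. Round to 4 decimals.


Step 1: Compute gradient at (1.7691, -3.5957).
grad_x = 2*4*1.7691 + 5 = 19.1528
grad_y = 2*5*-3.5957 + 3 = -32.957
Step 2: Gradient step.
x_raw = 1.7691 - 0.1*19.1528 = -0.1462
y_raw = -3.5957 - 0.1*-32.957 = -0.3
Step 3: Project onto [-2, 5].
x_proj = clip(-0.1462) = -0.1462
y_proj = clip(-0.3) = -0.3
Step 4: Evaluate f.
f(-0.1462, -0.3) = -1.0954


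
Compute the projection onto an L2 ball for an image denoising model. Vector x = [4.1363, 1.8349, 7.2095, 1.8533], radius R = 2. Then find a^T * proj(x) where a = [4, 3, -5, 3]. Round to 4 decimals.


Step 1: Compute ||x|| (intermediates to 6 decimals).
||x|| = sqrt(4.1363^2 + 1.8349^2 + 7.2095^2 + 1.8533^2) = 8.71134
Step 2: Project.
Since ||x|| > R, scale = R/||x|| = 2/8.71134 = 0.229586, proj(x) = scale * x
proj(x) = [0.949637, 0.421267, 1.6552, 0.425492]
Step 3: Dot product.
a^T * proj(x) = 4*0.949637 + 3*0.421267 - 5*1.6552 + 3*0.425492 = -1.9372


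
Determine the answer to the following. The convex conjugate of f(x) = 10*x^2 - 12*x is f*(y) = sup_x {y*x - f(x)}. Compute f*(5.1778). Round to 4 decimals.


f*(y) = sup_x {y*x - a*x^2 - b*x} = sup_x {(y-b)*x - a*x^2}
FOC: (y - b) - 2a*x = 0 => x* = (y - b)/(2a)
x* = (5.1778 + 12)/(2*10) = 0.8589
f*(5.1778) = (y-b)^2/(4a) = (5.1778 + 12)^2/(4*10)
= 295.0768/40 = 7.3769


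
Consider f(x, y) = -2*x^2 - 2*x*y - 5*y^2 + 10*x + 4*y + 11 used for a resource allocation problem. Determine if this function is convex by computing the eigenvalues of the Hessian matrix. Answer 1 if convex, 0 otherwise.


The Hessian of f(x,y) = -2*x^2 - 2*x*y - 5*y^2 + 10*x + 4*y + 11 is:
H = [[-4, -2], [-2, -10]]
Trace = -4 - 10 = -14
Determinant = -4*-10 - (-2)^2 = 36
Discriminant = (-14)^2 - 4*36 = 52.0
Eigenvalues: lambda_1 = -10.6056, lambda_2 = -3.3944
The function is not convex.

0


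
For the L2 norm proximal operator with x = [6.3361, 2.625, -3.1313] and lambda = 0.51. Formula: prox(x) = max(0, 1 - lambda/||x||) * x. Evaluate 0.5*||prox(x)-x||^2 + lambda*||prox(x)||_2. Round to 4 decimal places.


Step 1: Compute ||x||.
||x|| = 7.5394
Step 2: Compute scaling factor.
scale = max(0, 1 - 0.51/7.5394) = 0.9324
Step 3: prox(x) = [5.9075, 2.4474, -2.9195]
||prox(x)|| = 7.0294
Step 4: Proximal objective.
0.5*||prox-x||^2 = 0.1301
lambda*||prox|| = 3.585
Total = 3.715


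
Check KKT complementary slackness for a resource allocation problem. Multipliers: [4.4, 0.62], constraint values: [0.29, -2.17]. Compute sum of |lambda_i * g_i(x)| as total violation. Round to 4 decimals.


KKT complementary slackness check:
lambda_1 * g_1 = 4.4 * 0.29 = 1.276
lambda_2 * g_2 = 0.62 * -2.17 = -1.3454
Total violation = 1.276 + 1.3454 = 2.6214


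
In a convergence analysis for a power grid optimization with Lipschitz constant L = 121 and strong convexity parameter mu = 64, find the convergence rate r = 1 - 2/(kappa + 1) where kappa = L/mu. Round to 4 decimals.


Step 1: Compute the condition number.
kappa = L/mu = 121/64 = 1.8906
Step 2: Compute the convergence rate.
r = 1 - 2/(kappa + 1) = 1 - 2*mu/(L + mu) = (L - mu)/(L + mu) = 57/185 = 0.3081


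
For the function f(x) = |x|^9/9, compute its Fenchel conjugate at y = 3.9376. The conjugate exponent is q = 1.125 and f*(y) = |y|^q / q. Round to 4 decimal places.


The conjugate exponent q satisfies 1/p + 1/q = 1.
p = 9, so q = 9/(9 - 1) = 1.125
|y|^q = 3.9376^1.125 = 4.6734
f*(3.9376) = 4.6734 / 1.125 = 4.1542


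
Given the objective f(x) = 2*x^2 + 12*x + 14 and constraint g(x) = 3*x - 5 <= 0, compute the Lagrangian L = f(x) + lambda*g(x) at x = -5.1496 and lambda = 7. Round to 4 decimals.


Step 1: Evaluate f(x).
f(-5.1496) = 2*(-5.1496)^2 + 12*(-5.1496) + 14 = 5.2416
Step 2: Evaluate g(x).
g(-5.1496) = 3*-5.1496 - 5 = -20.4488
Step 3: Compute Lagrangian.
L = 5.2416 + 7*-20.4488 = -137.9


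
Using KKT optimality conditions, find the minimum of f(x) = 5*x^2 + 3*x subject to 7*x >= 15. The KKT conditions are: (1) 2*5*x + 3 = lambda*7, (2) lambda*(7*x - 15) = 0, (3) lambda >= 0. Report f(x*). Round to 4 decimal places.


Step 1: Try lambda = 0 (constraint inactive).
x_unc = -3/(2*5) = -0.3
Check: 7*-0.3 = -2.1 < 15 -- violated!
Step 2: Constraint must be active: 7*x = 15
x* = 15/7 = 2.1429 (rounded; the exact value 15/7 is used below)
lambda = (2*5*(15/7) + 3)/7 = 3.4898
Step 3: Compute optimal value.
f(x*) = 5*(15/7)^2 + 3*(15/7) = 29.3878
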